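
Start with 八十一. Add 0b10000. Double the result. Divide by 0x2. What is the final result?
Convert 八十一 (Chinese numeral) → 8×10 + 1 = 81 (decimal)
Start: 81
Convert 0b10000 (binary) → 16 (decimal)
81 + 16 = 97
97 × 2 = 194
Convert 0x2 (hexadecimal) → 2 (decimal)
194 ÷ 2 = 97
97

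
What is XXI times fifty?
Convert XXI (Roman numeral) → 10 + 10 + 1 = 21 (decimal)
Convert fifty (English words) → 50 (decimal)
Compute 21 × 50 = 1050
1050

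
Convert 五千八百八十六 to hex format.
Convert 五千八百八十六 (Chinese numeral) → 5×1000 + 8×100 + 8×10 + 6 = 5886 (decimal)
Convert 5886 (decimal) → 5886 = 1×4096 + 6×256 + 15×16 + 14 → 0x16FE (hexadecimal)
0x16FE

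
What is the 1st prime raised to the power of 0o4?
Convert the 1st prime (prime index) → 2 (decimal)
Convert 0o4 (octal) → 4 (decimal)
Compute 2 ^ 4 = 16
16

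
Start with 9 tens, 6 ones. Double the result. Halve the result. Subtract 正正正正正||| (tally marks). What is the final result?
Convert 9 tens, 6 ones (place-value notation) → 9×10 + 6 = 96 (decimal)
Start: 96
96 × 2 = 192
192 ÷ 2 = 96
Convert 正正正正正||| (tally marks) → 5 + 5 + 5 + 5 + 5 + 3 = 28 (decimal)
96 - 28 = 68
68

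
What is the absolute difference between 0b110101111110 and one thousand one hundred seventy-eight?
Convert 0b110101111110 (binary) → 2048 + 1024 + 256 + 64 + 32 + 16 + 8 + 4 + 2 = 3454 (decimal)
Convert one thousand one hundred seventy-eight (English words) → 1×1000 + 1×100 + 78 = 1178 (decimal)
Compute |3454 - 1178| = 2276
2276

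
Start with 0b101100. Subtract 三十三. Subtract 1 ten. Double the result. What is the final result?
Convert 0b101100 (binary) → 32 + 8 + 4 = 44 (decimal)
Start: 44
Convert 三十三 (Chinese numeral) → 3×10 + 3 = 33 (decimal)
44 - 33 = 11
Convert 1 ten (place-value notation) → 1×10 = 10 (decimal)
11 - 10 = 1
1 × 2 = 2
2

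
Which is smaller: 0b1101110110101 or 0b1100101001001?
Convert 0b1101110110101 (binary) → 4096 + 2048 + 512 + 256 + 128 + 32 + 16 + 4 + 1 = 7093 (decimal)
Convert 0b1100101001001 (binary) → 4096 + 2048 + 256 + 64 + 8 + 1 = 6473 (decimal)
Compare 7093 vs 6473: smaller = 6473
6473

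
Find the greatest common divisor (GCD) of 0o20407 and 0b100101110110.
Convert 0o20407 (octal) → 2×4096 + 4×64 + 7 = 8455 (decimal)
Convert 0b100101110110 (binary) → 2048 + 256 + 64 + 32 + 16 + 4 + 2 = 2422 (decimal)
Compute gcd(8455, 2422) = 1
1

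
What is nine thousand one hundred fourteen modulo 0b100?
Convert nine thousand one hundred fourteen (English words) → 9×1000 + 1×100 + 14 = 9114 (decimal)
Convert 0b100 (binary) → 4 (decimal)
Compute 9114 mod 4 = 2
2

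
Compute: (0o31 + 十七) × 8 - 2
Convert 0o31 (octal) → 3×8 + 1 = 25 (decimal)
Convert 十七 (Chinese numeral) → 1×10 + 7 = 17 (decimal)
Expression in decimal: (25 + 17) × 8 - 2
Parentheses first: 25 + 17 = 42
Multiply: 42 × 8 = 336
Subtract: 336 - 2 = 334
334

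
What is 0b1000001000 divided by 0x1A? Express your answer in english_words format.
Convert 0b1000001000 (binary) → 512 + 8 = 520 (decimal)
Convert 0x1A (hexadecimal) → 1×16 + 10 = 26 (decimal)
Compute 520 ÷ 26 = 20
Convert 20 (decimal) → twenty (English words)
twenty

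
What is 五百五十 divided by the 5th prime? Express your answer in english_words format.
Convert 五百五十 (Chinese numeral) → 5×100 + 5×10 = 550 (decimal)
Convert the 5th prime (prime index) → 11 (decimal)
Compute 550 ÷ 11 = 50
Convert 50 (decimal) → fifty (English words)
fifty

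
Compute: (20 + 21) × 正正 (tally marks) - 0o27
Convert 正正 (tally marks) → 5 + 5 = 10 (decimal)
Convert 0o27 (octal) → 2×8 + 7 = 23 (decimal)
Expression in decimal: (20 + 21) × 10 - 23
Parentheses first: 20 + 21 = 41
Multiply: 41 × 10 = 410
Subtract: 410 - 23 = 387
387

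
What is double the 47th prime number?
The 47th prime number = 211
Compute 211 × 2 = 422
422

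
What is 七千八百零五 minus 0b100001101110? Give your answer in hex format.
Convert 七千八百零五 (Chinese numeral) → 7×1000 + 8×100 + 5 = 7805 (decimal)
Convert 0b100001101110 (binary) → 2048 + 64 + 32 + 8 + 4 + 2 = 2158 (decimal)
Compute 7805 - 2158 = 5647
Convert 5647 (decimal) → 5647 = 1×4096 + 6×256 + 15 → 0x160F (hexadecimal)
0x160F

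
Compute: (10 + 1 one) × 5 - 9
Convert 1 one (place-value notation) → 1 (decimal)
Expression in decimal: (10 + 1) × 5 - 9
Parentheses first: 10 + 1 = 11
Multiply: 11 × 5 = 55
Subtract: 55 - 9 = 46
46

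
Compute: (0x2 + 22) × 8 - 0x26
Convert 0x2 (hexadecimal) → 2 (decimal)
Convert 0x26 (hexadecimal) → 2×16 + 6 = 38 (decimal)
Expression in decimal: (2 + 22) × 8 - 38
Parentheses first: 2 + 22 = 24
Multiply: 24 × 8 = 192
Subtract: 192 - 38 = 154
154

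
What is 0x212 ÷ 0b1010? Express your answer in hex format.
Convert 0x212 (hexadecimal) → 2×256 + 1×16 + 2 = 530 (decimal)
Convert 0b1010 (binary) → 8 + 2 = 10 (decimal)
Compute 530 ÷ 10 = 53
Convert 53 (decimal) → 53 = 3×16 + 5 → 0x35 (hexadecimal)
0x35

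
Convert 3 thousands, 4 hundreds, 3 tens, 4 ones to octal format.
Convert 3 thousands, 4 hundreds, 3 tens, 4 ones (place-value notation) → 3×1000 + 4×100 + 3×10 + 4 = 3434 (decimal)
Convert 3434 (decimal) → 3434 = 6×512 + 5×64 + 5×8 + 2 → 0o6552 (octal)
0o6552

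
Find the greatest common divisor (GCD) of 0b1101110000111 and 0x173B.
Convert 0b1101110000111 (binary) → 4096 + 2048 + 512 + 256 + 128 + 4 + 2 + 1 = 7047 (decimal)
Convert 0x173B (hexadecimal) → 1×4096 + 7×256 + 3×16 + 11 = 5947 (decimal)
Compute gcd(7047, 5947) = 1
1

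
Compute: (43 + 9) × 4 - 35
Parentheses first: 43 + 9 = 52
Multiply: 52 × 4 = 208
Subtract: 208 - 35 = 173
173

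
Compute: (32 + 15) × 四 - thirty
Convert 四 (Chinese numeral) → 4 (decimal)
Convert thirty (English words) → 30 (decimal)
Expression in decimal: (32 + 15) × 4 - 30
Parentheses first: 32 + 15 = 47
Multiply: 47 × 4 = 188
Subtract: 188 - 30 = 158
158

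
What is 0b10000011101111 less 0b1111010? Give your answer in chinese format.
Convert 0b10000011101111 (binary) → 8192 + 128 + 64 + 32 + 8 + 4 + 2 + 1 = 8431 (decimal)
Convert 0b1111010 (binary) → 64 + 32 + 16 + 8 + 2 = 122 (decimal)
Compute 8431 - 122 = 8309
Convert 8309 (decimal) → 8309 = 8×1000 + 3×100 + 9 → 八千三百零九 (Chinese numeral)
八千三百零九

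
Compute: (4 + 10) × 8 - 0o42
Convert 0o42 (octal) → 4×8 + 2 = 34 (decimal)
Expression in decimal: (4 + 10) × 8 - 34
Parentheses first: 4 + 10 = 14
Multiply: 14 × 8 = 112
Subtract: 112 - 34 = 78
78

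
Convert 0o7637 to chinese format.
Convert 0o7637 (octal) → 7×512 + 6×64 + 3×8 + 7 = 3999 (decimal)
Convert 3999 (decimal) → 3999 = 3×1000 + 9×100 + 9×10 + 9 → 三千九百九十九 (Chinese numeral)
三千九百九十九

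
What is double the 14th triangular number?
The 14th triangular number = 14×15/2 = 105
Compute 105 × 2 = 210
210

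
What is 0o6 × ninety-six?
Convert 0o6 (octal) → 6 (decimal)
Convert ninety-six (English words) → 96 (decimal)
Compute 6 × 96 = 576
576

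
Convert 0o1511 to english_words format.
Convert 0o1511 (octal) → 1×512 + 5×64 + 1×8 + 1 = 841 (decimal)
Convert 841 (decimal) → 841 = 8×100 + 41 → eight hundred forty-one (English words)
eight hundred forty-one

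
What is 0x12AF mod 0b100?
Convert 0x12AF (hexadecimal) → 1×4096 + 2×256 + 10×16 + 15 = 4783 (decimal)
Convert 0b100 (binary) → 4 (decimal)
Compute 4783 mod 4 = 3
3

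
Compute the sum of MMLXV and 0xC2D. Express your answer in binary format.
Convert MMLXV (Roman numeral) → 1000 + 1000 + 50 + 10 + 5 = 2065 (decimal)
Convert 0xC2D (hexadecimal) → 12×256 + 2×16 + 13 = 3117 (decimal)
Compute 2065 + 3117 = 5182
Convert 5182 (decimal) → 5182 = 4096 + 1024 + 32 + 16 + 8 + 4 + 2 → 0b1010000111110 (binary)
0b1010000111110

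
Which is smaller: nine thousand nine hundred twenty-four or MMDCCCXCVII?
Convert nine thousand nine hundred twenty-four (English words) → 9×1000 + 9×100 + 24 = 9924 (decimal)
Convert MMDCCCXCVII (Roman numeral) → 1000 + 1000 + 500 + 100 + 100 + 100 + 90 + 5 + 1 + 1 = 2897 (decimal)
Compare 9924 vs 2897: smaller = 2897
2897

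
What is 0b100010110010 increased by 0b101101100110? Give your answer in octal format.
Convert 0b100010110010 (binary) → 2048 + 128 + 32 + 16 + 2 = 2226 (decimal)
Convert 0b101101100110 (binary) → 2048 + 512 + 256 + 64 + 32 + 4 + 2 = 2918 (decimal)
Compute 2226 + 2918 = 5144
Convert 5144 (decimal) → 5144 = 1×4096 + 2×512 + 3×8 → 0o12030 (octal)
0o12030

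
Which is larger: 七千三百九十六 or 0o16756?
Convert 七千三百九十六 (Chinese numeral) → 7×1000 + 3×100 + 9×10 + 6 = 7396 (decimal)
Convert 0o16756 (octal) → 1×4096 + 6×512 + 7×64 + 5×8 + 6 = 7662 (decimal)
Compare 7396 vs 7662: larger = 7662
7662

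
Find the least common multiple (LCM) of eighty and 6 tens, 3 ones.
Convert eighty (English words) → 80 (decimal)
Convert 6 tens, 3 ones (place-value notation) → 6×10 + 3 = 63 (decimal)
Compute lcm(80, 63) = 5040
5040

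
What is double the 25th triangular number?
The 25th triangular number = 25×26/2 = 325
Compute 325 × 2 = 650
650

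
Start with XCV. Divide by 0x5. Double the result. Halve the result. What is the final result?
Convert XCV (Roman numeral) → 90 + 5 = 95 (decimal)
Start: 95
Convert 0x5 (hexadecimal) → 5 (decimal)
95 ÷ 5 = 19
19 × 2 = 38
38 ÷ 2 = 19
19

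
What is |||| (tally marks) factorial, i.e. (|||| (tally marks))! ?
Convert |||| (tally marks) → 4 (decimal)
Compute 4! = 24
24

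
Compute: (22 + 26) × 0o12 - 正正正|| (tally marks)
Convert 0o12 (octal) → 1×8 + 2 = 10 (decimal)
Convert 正正正|| (tally marks) → 5 + 5 + 5 + 2 = 17 (decimal)
Expression in decimal: (22 + 26) × 10 - 17
Parentheses first: 22 + 26 = 48
Multiply: 48 × 10 = 480
Subtract: 480 - 17 = 463
463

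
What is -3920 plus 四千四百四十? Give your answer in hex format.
Convert 四千四百四十 (Chinese numeral) → 4×1000 + 4×100 + 4×10 = 4440 (decimal)
Compute -3920 + 4440 = 520
Convert 520 (decimal) → 520 = 2×256 + 8 → 0x208 (hexadecimal)
0x208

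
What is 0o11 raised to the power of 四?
Convert 0o11 (octal) → 1×8 + 1 = 9 (decimal)
Convert 四 (Chinese numeral) → 4 (decimal)
Compute 9 ^ 4 = 6561
6561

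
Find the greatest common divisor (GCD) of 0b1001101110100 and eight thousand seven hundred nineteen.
Convert 0b1001101110100 (binary) → 4096 + 512 + 256 + 64 + 32 + 16 + 4 = 4980 (decimal)
Convert eight thousand seven hundred nineteen (English words) → 8×1000 + 7×100 + 19 = 8719 (decimal)
Compute gcd(4980, 8719) = 1
1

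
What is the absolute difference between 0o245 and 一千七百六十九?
Convert 0o245 (octal) → 2×64 + 4×8 + 5 = 165 (decimal)
Convert 一千七百六十九 (Chinese numeral) → 1×1000 + 7×100 + 6×10 + 9 = 1769 (decimal)
Compute |165 - 1769| = 1604
1604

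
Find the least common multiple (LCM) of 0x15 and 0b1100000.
Convert 0x15 (hexadecimal) → 1×16 + 5 = 21 (decimal)
Convert 0b1100000 (binary) → 64 + 32 = 96 (decimal)
Compute lcm(21, 96) = 672
672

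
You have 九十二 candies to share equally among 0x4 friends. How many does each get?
Convert 九十二 (Chinese numeral) → 9×10 + 2 = 92 (decimal)
Convert 0x4 (hexadecimal) → 4 (decimal)
Compute 92 ÷ 4 = 23
23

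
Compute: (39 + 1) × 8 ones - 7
Convert 8 ones (place-value notation) → 8 (decimal)
Expression in decimal: (39 + 1) × 8 - 7
Parentheses first: 39 + 1 = 40
Multiply: 40 × 8 = 320
Subtract: 320 - 7 = 313
313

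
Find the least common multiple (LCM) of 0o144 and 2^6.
Convert 0o144 (octal) → 1×64 + 4×8 + 4 = 100 (decimal)
Convert 2^6 (power) → 64 (decimal)
Compute lcm(100, 64) = 1600
1600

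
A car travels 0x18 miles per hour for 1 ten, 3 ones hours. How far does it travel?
Convert 0x18 (hexadecimal) → 1×16 + 8 = 24 (decimal)
Convert 1 ten, 3 ones (place-value notation) → 1×10 + 3 = 13 (decimal)
Compute 24 × 13 = 312
312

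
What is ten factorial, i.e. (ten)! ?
Convert ten (English words) → 10 (decimal)
Compute 10! = 3628800
3628800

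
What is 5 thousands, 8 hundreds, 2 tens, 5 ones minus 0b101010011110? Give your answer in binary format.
Convert 5 thousands, 8 hundreds, 2 tens, 5 ones (place-value notation) → 5×1000 + 8×100 + 2×10 + 5 = 5825 (decimal)
Convert 0b101010011110 (binary) → 2048 + 512 + 128 + 16 + 8 + 4 + 2 = 2718 (decimal)
Compute 5825 - 2718 = 3107
Convert 3107 (decimal) → 3107 = 2048 + 1024 + 32 + 2 + 1 → 0b110000100011 (binary)
0b110000100011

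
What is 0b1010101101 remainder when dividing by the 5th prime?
Convert 0b1010101101 (binary) → 512 + 128 + 32 + 8 + 4 + 1 = 685 (decimal)
Convert the 5th prime (prime index) → 11 (decimal)
Compute 685 mod 11 = 3
3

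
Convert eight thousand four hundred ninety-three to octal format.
Convert eight thousand four hundred ninety-three (English words) → 8×1000 + 4×100 + 93 = 8493 (decimal)
Convert 8493 (decimal) → 8493 = 2×4096 + 4×64 + 5×8 + 5 → 0o20455 (octal)
0o20455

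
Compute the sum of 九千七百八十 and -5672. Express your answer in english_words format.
Convert 九千七百八十 (Chinese numeral) → 9×1000 + 7×100 + 8×10 = 9780 (decimal)
Compute 9780 + -5672 = 4108
Convert 4108 (decimal) → 4108 = 4×1000 + 1×100 + 8 → four thousand one hundred eight (English words)
four thousand one hundred eight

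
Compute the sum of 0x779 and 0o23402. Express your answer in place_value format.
Convert 0x779 (hexadecimal) → 7×256 + 7×16 + 9 = 1913 (decimal)
Convert 0o23402 (octal) → 2×4096 + 3×512 + 4×64 + 2 = 9986 (decimal)
Compute 1913 + 9986 = 11899
Convert 11899 (decimal) → 11899 = 11×1000 + 8×100 + 9×10 + 9 → 11 thousands, 8 hundreds, 9 tens, 9 ones (place-value notation)
11 thousands, 8 hundreds, 9 tens, 9 ones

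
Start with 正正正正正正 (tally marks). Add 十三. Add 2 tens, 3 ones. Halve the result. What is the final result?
Convert 正正正正正正 (tally marks) → 5 + 5 + 5 + 5 + 5 + 5 = 30 (decimal)
Start: 30
Convert 十三 (Chinese numeral) → 1×10 + 3 = 13 (decimal)
30 + 13 = 43
Convert 2 tens, 3 ones (place-value notation) → 2×10 + 3 = 23 (decimal)
43 + 23 = 66
66 ÷ 2 = 33
33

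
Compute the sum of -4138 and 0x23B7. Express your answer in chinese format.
Convert 0x23B7 (hexadecimal) → 2×4096 + 3×256 + 11×16 + 7 = 9143 (decimal)
Compute -4138 + 9143 = 5005
Convert 5005 (decimal) → 5005 = 5×1000 + 5 → 五千零五 (Chinese numeral)
五千零五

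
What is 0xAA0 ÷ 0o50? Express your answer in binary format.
Convert 0xAA0 (hexadecimal) → 10×256 + 10×16 = 2720 (decimal)
Convert 0o50 (octal) → 5×8 = 40 (decimal)
Compute 2720 ÷ 40 = 68
Convert 68 (decimal) → 68 = 64 + 4 → 0b1000100 (binary)
0b1000100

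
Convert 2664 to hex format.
Convert 2664 (decimal) → 2664 = 10×256 + 6×16 + 8 → 0xA68 (hexadecimal)
0xA68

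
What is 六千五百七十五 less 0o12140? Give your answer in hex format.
Convert 六千五百七十五 (Chinese numeral) → 6×1000 + 5×100 + 7×10 + 5 = 6575 (decimal)
Convert 0o12140 (octal) → 1×4096 + 2×512 + 1×64 + 4×8 = 5216 (decimal)
Compute 6575 - 5216 = 1359
Convert 1359 (decimal) → 1359 = 5×256 + 4×16 + 15 → 0x54F (hexadecimal)
0x54F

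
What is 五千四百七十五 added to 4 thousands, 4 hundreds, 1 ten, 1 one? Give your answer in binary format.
Convert 五千四百七十五 (Chinese numeral) → 5×1000 + 4×100 + 7×10 + 5 = 5475 (decimal)
Convert 4 thousands, 4 hundreds, 1 ten, 1 one (place-value notation) → 4×1000 + 4×100 + 1×10 + 1 = 4411 (decimal)
Compute 5475 + 4411 = 9886
Convert 9886 (decimal) → 9886 = 8192 + 1024 + 512 + 128 + 16 + 8 + 4 + 2 → 0b10011010011110 (binary)
0b10011010011110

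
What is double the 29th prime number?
The 29th prime number = 109
Compute 109 × 2 = 218
218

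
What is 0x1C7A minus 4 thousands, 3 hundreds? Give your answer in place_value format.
Convert 0x1C7A (hexadecimal) → 1×4096 + 12×256 + 7×16 + 10 = 7290 (decimal)
Convert 4 thousands, 3 hundreds (place-value notation) → 4×1000 + 3×100 = 4300 (decimal)
Compute 7290 - 4300 = 2990
Convert 2990 (decimal) → 2990 = 2×1000 + 9×100 + 9×10 → 2 thousands, 9 hundreds, 9 tens (place-value notation)
2 thousands, 9 hundreds, 9 tens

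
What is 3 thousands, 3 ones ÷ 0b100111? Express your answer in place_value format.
Convert 3 thousands, 3 ones (place-value notation) → 3×1000 + 3 = 3003 (decimal)
Convert 0b100111 (binary) → 32 + 4 + 2 + 1 = 39 (decimal)
Compute 3003 ÷ 39 = 77
Convert 77 (decimal) → 77 = 7×10 + 7 → 7 tens, 7 ones (place-value notation)
7 tens, 7 ones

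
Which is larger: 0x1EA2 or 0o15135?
Convert 0x1EA2 (hexadecimal) → 1×4096 + 14×256 + 10×16 + 2 = 7842 (decimal)
Convert 0o15135 (octal) → 1×4096 + 5×512 + 1×64 + 3×8 + 5 = 6749 (decimal)
Compare 7842 vs 6749: larger = 7842
7842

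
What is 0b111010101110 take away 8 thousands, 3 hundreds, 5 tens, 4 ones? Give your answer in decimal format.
Convert 0b111010101110 (binary) → 2048 + 1024 + 512 + 128 + 32 + 8 + 4 + 2 = 3758 (decimal)
Convert 8 thousands, 3 hundreds, 5 tens, 4 ones (place-value notation) → 8×1000 + 3×100 + 5×10 + 4 = 8354 (decimal)
Compute 3758 - 8354 = -4596
-4596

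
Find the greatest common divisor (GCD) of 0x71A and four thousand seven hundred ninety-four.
Convert 0x71A (hexadecimal) → 7×256 + 1×16 + 10 = 1818 (decimal)
Convert four thousand seven hundred ninety-four (English words) → 4×1000 + 7×100 + 94 = 4794 (decimal)
Compute gcd(1818, 4794) = 6
6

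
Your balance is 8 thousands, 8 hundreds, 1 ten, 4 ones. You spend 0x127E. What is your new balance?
Convert 8 thousands, 8 hundreds, 1 ten, 4 ones (place-value notation) → 8×1000 + 8×100 + 1×10 + 4 = 8814 (decimal)
Convert 0x127E (hexadecimal) → 1×4096 + 2×256 + 7×16 + 14 = 4734 (decimal)
Compute 8814 - 4734 = 4080
4080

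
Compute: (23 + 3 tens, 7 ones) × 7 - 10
Convert 3 tens, 7 ones (place-value notation) → 3×10 + 7 = 37 (decimal)
Expression in decimal: (23 + 37) × 7 - 10
Parentheses first: 23 + 37 = 60
Multiply: 60 × 7 = 420
Subtract: 420 - 10 = 410
410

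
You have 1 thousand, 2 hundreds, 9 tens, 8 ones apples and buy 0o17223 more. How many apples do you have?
Convert 1 thousand, 2 hundreds, 9 tens, 8 ones (place-value notation) → 1×1000 + 2×100 + 9×10 + 8 = 1298 (decimal)
Convert 0o17223 (octal) → 1×4096 + 7×512 + 2×64 + 2×8 + 3 = 7827 (decimal)
Compute 1298 + 7827 = 9125
9125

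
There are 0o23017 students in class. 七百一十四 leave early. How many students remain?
Convert 0o23017 (octal) → 2×4096 + 3×512 + 1×8 + 7 = 9743 (decimal)
Convert 七百一十四 (Chinese numeral) → 7×100 + 1×10 + 4 = 714 (decimal)
Compute 9743 - 714 = 9029
9029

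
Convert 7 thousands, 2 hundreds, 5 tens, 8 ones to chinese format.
Convert 7 thousands, 2 hundreds, 5 tens, 8 ones (place-value notation) → 7×1000 + 2×100 + 5×10 + 8 = 7258 (decimal)
Convert 7258 (decimal) → 7258 = 7×1000 + 2×100 + 5×10 + 8 → 七千二百五十八 (Chinese numeral)
七千二百五十八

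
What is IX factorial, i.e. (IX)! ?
Convert IX (Roman numeral) → 9 (decimal)
Compute 9! = 362880
362880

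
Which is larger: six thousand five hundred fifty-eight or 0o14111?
Convert six thousand five hundred fifty-eight (English words) → 6×1000 + 5×100 + 58 = 6558 (decimal)
Convert 0o14111 (octal) → 1×4096 + 4×512 + 1×64 + 1×8 + 1 = 6217 (decimal)
Compare 6558 vs 6217: larger = 6558
6558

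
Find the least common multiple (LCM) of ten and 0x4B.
Convert ten (English words) → 10 (decimal)
Convert 0x4B (hexadecimal) → 4×16 + 11 = 75 (decimal)
Compute lcm(10, 75) = 150
150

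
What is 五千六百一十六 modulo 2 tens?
Convert 五千六百一十六 (Chinese numeral) → 5×1000 + 6×100 + 1×10 + 6 = 5616 (decimal)
Convert 2 tens (place-value notation) → 2×10 = 20 (decimal)
Compute 5616 mod 20 = 16
16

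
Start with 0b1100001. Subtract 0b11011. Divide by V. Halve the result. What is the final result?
Convert 0b1100001 (binary) → 64 + 32 + 1 = 97 (decimal)
Start: 97
Convert 0b11011 (binary) → 16 + 8 + 2 + 1 = 27 (decimal)
97 - 27 = 70
Convert V (Roman numeral) → 5 (decimal)
70 ÷ 5 = 14
14 ÷ 2 = 7
7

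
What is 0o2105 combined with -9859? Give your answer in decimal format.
Convert 0o2105 (octal) → 2×512 + 1×64 + 5 = 1093 (decimal)
Compute 1093 + -9859 = -8766
-8766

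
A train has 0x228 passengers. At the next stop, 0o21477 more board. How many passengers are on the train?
Convert 0x228 (hexadecimal) → 2×256 + 2×16 + 8 = 552 (decimal)
Convert 0o21477 (octal) → 2×4096 + 1×512 + 4×64 + 7×8 + 7 = 9023 (decimal)
Compute 552 + 9023 = 9575
9575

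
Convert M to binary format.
Convert M (Roman numeral) → 1000 (decimal)
Convert 1000 (decimal) → 1000 = 512 + 256 + 128 + 64 + 32 + 8 → 0b1111101000 (binary)
0b1111101000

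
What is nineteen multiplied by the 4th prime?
Convert nineteen (English words) → 19 (decimal)
Convert the 4th prime (prime index) → 7 (decimal)
Compute 19 × 7 = 133
133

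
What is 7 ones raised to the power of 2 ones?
Convert 7 ones (place-value notation) → 7 (decimal)
Convert 2 ones (place-value notation) → 2 (decimal)
Compute 7 ^ 2 = 49
49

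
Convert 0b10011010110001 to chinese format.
Convert 0b10011010110001 (binary) → 8192 + 1024 + 512 + 128 + 32 + 16 + 1 = 9905 (decimal)
Convert 9905 (decimal) → 9905 = 9×1000 + 9×100 + 5 → 九千九百零五 (Chinese numeral)
九千九百零五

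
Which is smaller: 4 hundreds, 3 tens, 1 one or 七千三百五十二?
Convert 4 hundreds, 3 tens, 1 one (place-value notation) → 4×100 + 3×10 + 1 = 431 (decimal)
Convert 七千三百五十二 (Chinese numeral) → 7×1000 + 3×100 + 5×10 + 2 = 7352 (decimal)
Compare 431 vs 7352: smaller = 431
431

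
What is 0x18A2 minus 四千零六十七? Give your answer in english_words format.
Convert 0x18A2 (hexadecimal) → 1×4096 + 8×256 + 10×16 + 2 = 6306 (decimal)
Convert 四千零六十七 (Chinese numeral) → 4×1000 + 6×10 + 7 = 4067 (decimal)
Compute 6306 - 4067 = 2239
Convert 2239 (decimal) → 2239 = 2×1000 + 2×100 + 39 → two thousand two hundred thirty-nine (English words)
two thousand two hundred thirty-nine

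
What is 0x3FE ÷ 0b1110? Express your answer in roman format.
Convert 0x3FE (hexadecimal) → 3×256 + 15×16 + 14 = 1022 (decimal)
Convert 0b1110 (binary) → 8 + 4 + 2 = 14 (decimal)
Compute 1022 ÷ 14 = 73
Convert 73 (decimal) → 73 = 50 + 10 + 10 + 1 + 1 + 1 → LXXIII (Roman numeral)
LXXIII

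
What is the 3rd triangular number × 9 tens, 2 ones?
Convert the 3rd triangular number (triangular index) → 3×4/2 = 6 (decimal)
Convert 9 tens, 2 ones (place-value notation) → 9×10 + 2 = 92 (decimal)
Compute 6 × 92 = 552
552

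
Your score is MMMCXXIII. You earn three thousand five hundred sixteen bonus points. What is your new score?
Convert MMMCXXIII (Roman numeral) → 1000 + 1000 + 1000 + 100 + 10 + 10 + 1 + 1 + 1 = 3123 (decimal)
Convert three thousand five hundred sixteen (English words) → 3×1000 + 5×100 + 16 = 3516 (decimal)
Compute 3123 + 3516 = 6639
6639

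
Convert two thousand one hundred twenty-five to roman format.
Convert two thousand one hundred twenty-five (English words) → 2×1000 + 1×100 + 25 = 2125 (decimal)
Convert 2125 (decimal) → 2125 = 1000 + 1000 + 100 + 10 + 10 + 5 → MMCXXV (Roman numeral)
MMCXXV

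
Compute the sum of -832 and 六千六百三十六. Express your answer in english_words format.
Convert 六千六百三十六 (Chinese numeral) → 6×1000 + 6×100 + 3×10 + 6 = 6636 (decimal)
Compute -832 + 6636 = 5804
Convert 5804 (decimal) → 5804 = 5×1000 + 8×100 + 4 → five thousand eight hundred four (English words)
five thousand eight hundred four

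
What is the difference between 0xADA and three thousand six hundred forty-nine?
Convert 0xADA (hexadecimal) → 10×256 + 13×16 + 10 = 2778 (decimal)
Convert three thousand six hundred forty-nine (English words) → 3×1000 + 6×100 + 49 = 3649 (decimal)
Difference: |2778 - 3649| = 871
871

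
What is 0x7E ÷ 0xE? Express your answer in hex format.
Convert 0x7E (hexadecimal) → 7×16 + 14 = 126 (decimal)
Convert 0xE (hexadecimal) → 14 (decimal)
Compute 126 ÷ 14 = 9
Convert 9 (decimal) → 0x9 (hexadecimal)
0x9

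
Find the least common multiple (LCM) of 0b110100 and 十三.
Convert 0b110100 (binary) → 32 + 16 + 4 = 52 (decimal)
Convert 十三 (Chinese numeral) → 1×10 + 3 = 13 (decimal)
Compute lcm(52, 13) = 52
52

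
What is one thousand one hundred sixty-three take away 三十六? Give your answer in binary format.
Convert one thousand one hundred sixty-three (English words) → 1×1000 + 1×100 + 63 = 1163 (decimal)
Convert 三十六 (Chinese numeral) → 3×10 + 6 = 36 (decimal)
Compute 1163 - 36 = 1127
Convert 1127 (decimal) → 1127 = 1024 + 64 + 32 + 4 + 2 + 1 → 0b10001100111 (binary)
0b10001100111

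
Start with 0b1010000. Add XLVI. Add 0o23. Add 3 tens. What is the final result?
Convert 0b1010000 (binary) → 64 + 16 = 80 (decimal)
Start: 80
Convert XLVI (Roman numeral) → 40 + 5 + 1 = 46 (decimal)
80 + 46 = 126
Convert 0o23 (octal) → 2×8 + 3 = 19 (decimal)
126 + 19 = 145
Convert 3 tens (place-value notation) → 3×10 = 30 (decimal)
145 + 30 = 175
175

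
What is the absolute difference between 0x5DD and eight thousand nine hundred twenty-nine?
Convert 0x5DD (hexadecimal) → 5×256 + 13×16 + 13 = 1501 (decimal)
Convert eight thousand nine hundred twenty-nine (English words) → 8×1000 + 9×100 + 29 = 8929 (decimal)
Compute |1501 - 8929| = 7428
7428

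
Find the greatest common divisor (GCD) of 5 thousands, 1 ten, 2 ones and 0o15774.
Convert 5 thousands, 1 ten, 2 ones (place-value notation) → 5×1000 + 1×10 + 2 = 5012 (decimal)
Convert 0o15774 (octal) → 1×4096 + 5×512 + 7×64 + 7×8 + 4 = 7164 (decimal)
Compute gcd(5012, 7164) = 4
4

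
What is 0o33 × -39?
Convert 0o33 (octal) → 3×8 + 3 = 27 (decimal)
Compute 27 × -39 = -1053
-1053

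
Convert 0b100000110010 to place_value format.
Convert 0b100000110010 (binary) → 2048 + 32 + 16 + 2 = 2098 (decimal)
Convert 2098 (decimal) → 2098 = 2×1000 + 9×10 + 8 → 2 thousands, 9 tens, 8 ones (place-value notation)
2 thousands, 9 tens, 8 ones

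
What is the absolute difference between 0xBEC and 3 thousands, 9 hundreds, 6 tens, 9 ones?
Convert 0xBEC (hexadecimal) → 11×256 + 14×16 + 12 = 3052 (decimal)
Convert 3 thousands, 9 hundreds, 6 tens, 9 ones (place-value notation) → 3×1000 + 9×100 + 6×10 + 9 = 3969 (decimal)
Compute |3052 - 3969| = 917
917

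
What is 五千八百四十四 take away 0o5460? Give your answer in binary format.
Convert 五千八百四十四 (Chinese numeral) → 5×1000 + 8×100 + 4×10 + 4 = 5844 (decimal)
Convert 0o5460 (octal) → 5×512 + 4×64 + 6×8 = 2864 (decimal)
Compute 5844 - 2864 = 2980
Convert 2980 (decimal) → 2980 = 2048 + 512 + 256 + 128 + 32 + 4 → 0b101110100100 (binary)
0b101110100100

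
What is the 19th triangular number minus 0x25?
The 19th triangular number = 19×20/2 = 190
Convert 0x25 (hexadecimal) → 2×16 + 5 = 37 (decimal)
Compute 190 - 37 = 153
153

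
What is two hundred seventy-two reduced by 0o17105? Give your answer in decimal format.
Convert two hundred seventy-two (English words) → 2×100 + 72 = 272 (decimal)
Convert 0o17105 (octal) → 1×4096 + 7×512 + 1×64 + 5 = 7749 (decimal)
Compute 272 - 7749 = -7477
-7477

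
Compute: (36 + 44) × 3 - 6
Parentheses first: 36 + 44 = 80
Multiply: 80 × 3 = 240
Subtract: 240 - 6 = 234
234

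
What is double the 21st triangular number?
The 21st triangular number = 21×22/2 = 231
Compute 231 × 2 = 462
462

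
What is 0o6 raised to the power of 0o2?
Convert 0o6 (octal) → 6 (decimal)
Convert 0o2 (octal) → 2 (decimal)
Compute 6 ^ 2 = 36
36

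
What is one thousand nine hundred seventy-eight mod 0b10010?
Convert one thousand nine hundred seventy-eight (English words) → 1×1000 + 9×100 + 78 = 1978 (decimal)
Convert 0b10010 (binary) → 16 + 2 = 18 (decimal)
Compute 1978 mod 18 = 16
16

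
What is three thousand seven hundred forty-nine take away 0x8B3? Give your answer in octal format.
Convert three thousand seven hundred forty-nine (English words) → 3×1000 + 7×100 + 49 = 3749 (decimal)
Convert 0x8B3 (hexadecimal) → 8×256 + 11×16 + 3 = 2227 (decimal)
Compute 3749 - 2227 = 1522
Convert 1522 (decimal) → 1522 = 2×512 + 7×64 + 6×8 + 2 → 0o2762 (octal)
0o2762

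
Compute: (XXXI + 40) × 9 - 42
Convert XXXI (Roman numeral) → 10 + 10 + 10 + 1 = 31 (decimal)
Expression in decimal: (31 + 40) × 9 - 42
Parentheses first: 31 + 40 = 71
Multiply: 71 × 9 = 639
Subtract: 639 - 42 = 597
597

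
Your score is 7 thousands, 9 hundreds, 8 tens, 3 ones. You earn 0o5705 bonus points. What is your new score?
Convert 7 thousands, 9 hundreds, 8 tens, 3 ones (place-value notation) → 7×1000 + 9×100 + 8×10 + 3 = 7983 (decimal)
Convert 0o5705 (octal) → 5×512 + 7×64 + 5 = 3013 (decimal)
Compute 7983 + 3013 = 10996
10996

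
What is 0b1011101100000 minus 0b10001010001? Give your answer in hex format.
Convert 0b1011101100000 (binary) → 4096 + 1024 + 512 + 256 + 64 + 32 = 5984 (decimal)
Convert 0b10001010001 (binary) → 1024 + 64 + 16 + 1 = 1105 (decimal)
Compute 5984 - 1105 = 4879
Convert 4879 (decimal) → 4879 = 1×4096 + 3×256 + 15 → 0x130F (hexadecimal)
0x130F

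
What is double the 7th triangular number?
The 7th triangular number = 7×8/2 = 28
Compute 28 × 2 = 56
56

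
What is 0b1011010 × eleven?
Convert 0b1011010 (binary) → 64 + 16 + 8 + 2 = 90 (decimal)
Convert eleven (English words) → 11 (decimal)
Compute 90 × 11 = 990
990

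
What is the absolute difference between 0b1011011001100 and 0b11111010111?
Convert 0b1011011001100 (binary) → 4096 + 1024 + 512 + 128 + 64 + 8 + 4 = 5836 (decimal)
Convert 0b11111010111 (binary) → 1024 + 512 + 256 + 128 + 64 + 16 + 4 + 2 + 1 = 2007 (decimal)
Compute |5836 - 2007| = 3829
3829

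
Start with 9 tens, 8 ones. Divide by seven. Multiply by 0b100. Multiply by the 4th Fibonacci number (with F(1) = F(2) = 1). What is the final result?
Convert 9 tens, 8 ones (place-value notation) → 9×10 + 8 = 98 (decimal)
Start: 98
Convert seven (English words) → 7 (decimal)
98 ÷ 7 = 14
Convert 0b100 (binary) → 4 (decimal)
14 × 4 = 56
Convert the 4th Fibonacci number (with F(1) = F(2) = 1) (Fibonacci index) → 1, 1, 2, 3 → 3 (decimal)
56 × 3 = 168
168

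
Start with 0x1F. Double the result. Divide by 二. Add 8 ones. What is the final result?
Convert 0x1F (hexadecimal) → 1×16 + 15 = 31 (decimal)
Start: 31
31 × 2 = 62
Convert 二 (Chinese numeral) → 2 (decimal)
62 ÷ 2 = 31
Convert 8 ones (place-value notation) → 8 (decimal)
31 + 8 = 39
39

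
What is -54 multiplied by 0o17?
Convert 0o17 (octal) → 1×8 + 7 = 15 (decimal)
Compute -54 × 15 = -810
-810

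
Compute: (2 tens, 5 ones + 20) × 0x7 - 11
Convert 2 tens, 5 ones (place-value notation) → 2×10 + 5 = 25 (decimal)
Convert 0x7 (hexadecimal) → 7 (decimal)
Expression in decimal: (25 + 20) × 7 - 11
Parentheses first: 25 + 20 = 45
Multiply: 45 × 7 = 315
Subtract: 315 - 11 = 304
304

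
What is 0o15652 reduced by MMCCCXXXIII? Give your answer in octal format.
Convert 0o15652 (octal) → 1×4096 + 5×512 + 6×64 + 5×8 + 2 = 7082 (decimal)
Convert MMCCCXXXIII (Roman numeral) → 1000 + 1000 + 100 + 100 + 100 + 10 + 10 + 10 + 1 + 1 + 1 = 2333 (decimal)
Compute 7082 - 2333 = 4749
Convert 4749 (decimal) → 4749 = 1×4096 + 1×512 + 2×64 + 1×8 + 5 → 0o11215 (octal)
0o11215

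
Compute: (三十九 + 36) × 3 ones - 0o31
Convert 三十九 (Chinese numeral) → 3×10 + 9 = 39 (decimal)
Convert 3 ones (place-value notation) → 3 (decimal)
Convert 0o31 (octal) → 3×8 + 1 = 25 (decimal)
Expression in decimal: (39 + 36) × 3 - 25
Parentheses first: 39 + 36 = 75
Multiply: 75 × 3 = 225
Subtract: 225 - 25 = 200
200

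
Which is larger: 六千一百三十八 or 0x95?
Convert 六千一百三十八 (Chinese numeral) → 6×1000 + 1×100 + 3×10 + 8 = 6138 (decimal)
Convert 0x95 (hexadecimal) → 9×16 + 5 = 149 (decimal)
Compare 6138 vs 149: larger = 6138
6138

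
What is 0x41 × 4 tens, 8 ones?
Convert 0x41 (hexadecimal) → 4×16 + 1 = 65 (decimal)
Convert 4 tens, 8 ones (place-value notation) → 4×10 + 8 = 48 (decimal)
Compute 65 × 48 = 3120
3120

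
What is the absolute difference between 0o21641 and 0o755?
Convert 0o21641 (octal) → 2×4096 + 1×512 + 6×64 + 4×8 + 1 = 9121 (decimal)
Convert 0o755 (octal) → 7×64 + 5×8 + 5 = 493 (decimal)
Compute |9121 - 493| = 8628
8628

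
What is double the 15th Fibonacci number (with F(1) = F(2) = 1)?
The 15th Fibonacci number (with F(1) = F(2) = 1): 1, 1, 2, 3, 5, 8, 13, 21, 34, 55, 89, 144, 233, 377, 610 → 610
Compute 610 × 2 = 1220
1220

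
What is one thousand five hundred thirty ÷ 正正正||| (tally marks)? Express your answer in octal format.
Convert one thousand five hundred thirty (English words) → 1×1000 + 5×100 + 30 = 1530 (decimal)
Convert 正正正||| (tally marks) → 5 + 5 + 5 + 3 = 18 (decimal)
Compute 1530 ÷ 18 = 85
Convert 85 (decimal) → 85 = 1×64 + 2×8 + 5 → 0o125 (octal)
0o125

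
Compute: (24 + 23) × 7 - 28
Parentheses first: 24 + 23 = 47
Multiply: 47 × 7 = 329
Subtract: 329 - 28 = 301
301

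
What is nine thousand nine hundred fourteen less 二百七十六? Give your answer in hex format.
Convert nine thousand nine hundred fourteen (English words) → 9×1000 + 9×100 + 14 = 9914 (decimal)
Convert 二百七十六 (Chinese numeral) → 2×100 + 7×10 + 6 = 276 (decimal)
Compute 9914 - 276 = 9638
Convert 9638 (decimal) → 9638 = 2×4096 + 5×256 + 10×16 + 6 → 0x25A6 (hexadecimal)
0x25A6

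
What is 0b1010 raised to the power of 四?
Convert 0b1010 (binary) → 8 + 2 = 10 (decimal)
Convert 四 (Chinese numeral) → 4 (decimal)
Compute 10 ^ 4 = 10000
10000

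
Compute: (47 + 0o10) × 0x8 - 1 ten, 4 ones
Convert 0o10 (octal) → 1×8 = 8 (decimal)
Convert 0x8 (hexadecimal) → 8 (decimal)
Convert 1 ten, 4 ones (place-value notation) → 1×10 + 4 = 14 (decimal)
Expression in decimal: (47 + 8) × 8 - 14
Parentheses first: 47 + 8 = 55
Multiply: 55 × 8 = 440
Subtract: 440 - 14 = 426
426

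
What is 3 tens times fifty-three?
Convert 3 tens (place-value notation) → 3×10 = 30 (decimal)
Convert fifty-three (English words) → 53 (decimal)
Compute 30 × 53 = 1590
1590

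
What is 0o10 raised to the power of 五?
Convert 0o10 (octal) → 1×8 = 8 (decimal)
Convert 五 (Chinese numeral) → 5 (decimal)
Compute 8 ^ 5 = 32768
32768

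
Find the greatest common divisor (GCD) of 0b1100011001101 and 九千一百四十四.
Convert 0b1100011001101 (binary) → 4096 + 2048 + 128 + 64 + 8 + 4 + 1 = 6349 (decimal)
Convert 九千一百四十四 (Chinese numeral) → 9×1000 + 1×100 + 4×10 + 4 = 9144 (decimal)
Compute gcd(6349, 9144) = 1
1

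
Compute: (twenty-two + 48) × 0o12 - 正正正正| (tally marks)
Convert twenty-two (English words) → 22 (decimal)
Convert 0o12 (octal) → 1×8 + 2 = 10 (decimal)
Convert 正正正正| (tally marks) → 5 + 5 + 5 + 5 + 1 = 21 (decimal)
Expression in decimal: (22 + 48) × 10 - 21
Parentheses first: 22 + 48 = 70
Multiply: 70 × 10 = 700
Subtract: 700 - 21 = 679
679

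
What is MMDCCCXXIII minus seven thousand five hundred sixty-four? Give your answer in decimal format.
Convert MMDCCCXXIII (Roman numeral) → 1000 + 1000 + 500 + 100 + 100 + 100 + 10 + 10 + 1 + 1 + 1 = 2823 (decimal)
Convert seven thousand five hundred sixty-four (English words) → 7×1000 + 5×100 + 64 = 7564 (decimal)
Compute 2823 - 7564 = -4741
-4741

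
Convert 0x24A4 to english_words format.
Convert 0x24A4 (hexadecimal) → 2×4096 + 4×256 + 10×16 + 4 = 9380 (decimal)
Convert 9380 (decimal) → 9380 = 9×1000 + 3×100 + 80 → nine thousand three hundred eighty (English words)
nine thousand three hundred eighty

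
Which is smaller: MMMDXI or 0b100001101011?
Convert MMMDXI (Roman numeral) → 1000 + 1000 + 1000 + 500 + 10 + 1 = 3511 (decimal)
Convert 0b100001101011 (binary) → 2048 + 64 + 32 + 8 + 2 + 1 = 2155 (decimal)
Compare 3511 vs 2155: smaller = 2155
2155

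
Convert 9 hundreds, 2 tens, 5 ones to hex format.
Convert 9 hundreds, 2 tens, 5 ones (place-value notation) → 9×100 + 2×10 + 5 = 925 (decimal)
Convert 925 (decimal) → 925 = 3×256 + 9×16 + 13 → 0x39D (hexadecimal)
0x39D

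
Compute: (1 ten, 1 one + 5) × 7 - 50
Convert 1 ten, 1 one (place-value notation) → 1×10 + 1 = 11 (decimal)
Expression in decimal: (11 + 5) × 7 - 50
Parentheses first: 11 + 5 = 16
Multiply: 16 × 7 = 112
Subtract: 112 - 50 = 62
62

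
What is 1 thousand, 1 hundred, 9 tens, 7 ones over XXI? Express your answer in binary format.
Convert 1 thousand, 1 hundred, 9 tens, 7 ones (place-value notation) → 1×1000 + 1×100 + 9×10 + 7 = 1197 (decimal)
Convert XXI (Roman numeral) → 10 + 10 + 1 = 21 (decimal)
Compute 1197 ÷ 21 = 57
Convert 57 (decimal) → 57 = 32 + 16 + 8 + 1 → 0b111001 (binary)
0b111001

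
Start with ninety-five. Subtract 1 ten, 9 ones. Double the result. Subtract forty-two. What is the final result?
Convert ninety-five (English words) → 95 (decimal)
Start: 95
Convert 1 ten, 9 ones (place-value notation) → 1×10 + 9 = 19 (decimal)
95 - 19 = 76
76 × 2 = 152
Convert forty-two (English words) → 42 (decimal)
152 - 42 = 110
110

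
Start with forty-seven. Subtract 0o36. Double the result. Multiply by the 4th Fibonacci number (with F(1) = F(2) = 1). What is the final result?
Convert forty-seven (English words) → 47 (decimal)
Start: 47
Convert 0o36 (octal) → 3×8 + 6 = 30 (decimal)
47 - 30 = 17
17 × 2 = 34
Convert the 4th Fibonacci number (with F(1) = F(2) = 1) (Fibonacci index) → 1, 1, 2, 3 → 3 (decimal)
34 × 3 = 102
102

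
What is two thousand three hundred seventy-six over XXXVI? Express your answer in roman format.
Convert two thousand three hundred seventy-six (English words) → 2×1000 + 3×100 + 76 = 2376 (decimal)
Convert XXXVI (Roman numeral) → 10 + 10 + 10 + 5 + 1 = 36 (decimal)
Compute 2376 ÷ 36 = 66
Convert 66 (decimal) → 66 = 50 + 10 + 5 + 1 → LXVI (Roman numeral)
LXVI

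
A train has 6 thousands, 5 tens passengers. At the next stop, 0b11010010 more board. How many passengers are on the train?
Convert 6 thousands, 5 tens (place-value notation) → 6×1000 + 5×10 = 6050 (decimal)
Convert 0b11010010 (binary) → 128 + 64 + 16 + 2 = 210 (decimal)
Compute 6050 + 210 = 6260
6260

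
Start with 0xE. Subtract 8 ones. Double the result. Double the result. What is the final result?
Convert 0xE (hexadecimal) → 14 (decimal)
Start: 14
Convert 8 ones (place-value notation) → 8 (decimal)
14 - 8 = 6
6 × 2 = 12
12 × 2 = 24
24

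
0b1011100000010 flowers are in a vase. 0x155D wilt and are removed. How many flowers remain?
Convert 0b1011100000010 (binary) → 4096 + 1024 + 512 + 256 + 2 = 5890 (decimal)
Convert 0x155D (hexadecimal) → 1×4096 + 5×256 + 5×16 + 13 = 5469 (decimal)
Compute 5890 - 5469 = 421
421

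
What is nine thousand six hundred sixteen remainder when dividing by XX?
Convert nine thousand six hundred sixteen (English words) → 9×1000 + 6×100 + 16 = 9616 (decimal)
Convert XX (Roman numeral) → 10 + 10 = 20 (decimal)
Compute 9616 mod 20 = 16
16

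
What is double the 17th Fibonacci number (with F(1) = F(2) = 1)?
The 17th Fibonacci number (with F(1) = F(2) = 1) = 1597
Compute 1597 × 2 = 3194
3194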